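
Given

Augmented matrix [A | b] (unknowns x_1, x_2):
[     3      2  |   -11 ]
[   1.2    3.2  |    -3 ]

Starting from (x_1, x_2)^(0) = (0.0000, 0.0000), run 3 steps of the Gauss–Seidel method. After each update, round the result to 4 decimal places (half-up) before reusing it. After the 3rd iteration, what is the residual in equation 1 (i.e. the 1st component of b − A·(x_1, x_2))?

-0.0545

Iteration 1:
  x_1 = (-11 - (2)·0.0000) / (3) = -3.6667
  x_2 = (-3 - (1.2)·-3.6667) / (3.2) = 0.4375
Iteration 2:
  x_1 = (-11 - (2)·0.4375) / (3) = -3.9583
  x_2 = (-3 - (1.2)·-3.9583) / (3.2) = 0.5469
Iteration 3:
  x_1 = (-11 - (2)·0.5469) / (3) = -4.0313
  x_2 = (-3 - (1.2)·-4.0313) / (3.2) = 0.5742
Residual b − A·x = (-0.0545, 0.0001)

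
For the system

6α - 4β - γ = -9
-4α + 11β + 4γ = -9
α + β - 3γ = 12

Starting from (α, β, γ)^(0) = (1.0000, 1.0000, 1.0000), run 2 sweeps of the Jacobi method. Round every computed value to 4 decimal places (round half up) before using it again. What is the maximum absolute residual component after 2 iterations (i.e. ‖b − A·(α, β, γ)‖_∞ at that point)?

Iteration 1:
  α = (-9 - (-4)·1.0000 - (-1)·1.0000) / (6) = -0.6667
  β = (-9 - (-4)·1.0000 - (4)·1.0000) / (11) = -0.8182
  γ = (12 - (1)·1.0000 - (1)·1.0000) / (-3) = -3.3333
Iteration 2:
  α = (-9 - (-4)·-0.8182 - (-1)·-3.3333) / (6) = -2.6010
  β = (-9 - (-4)·-0.6667 - (4)·-3.3333) / (11) = 0.1515
  γ = (12 - (1)·-0.6667 - (1)·-0.8182) / (-3) = -4.4950
Residual b − A·x = (2.7170, -3.0905, 0.9645); ∞-norm = 3.0905

3.0905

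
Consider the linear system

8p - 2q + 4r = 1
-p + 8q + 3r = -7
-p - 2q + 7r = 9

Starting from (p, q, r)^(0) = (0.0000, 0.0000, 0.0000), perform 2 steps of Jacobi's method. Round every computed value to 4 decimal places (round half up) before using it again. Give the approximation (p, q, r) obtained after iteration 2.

Iteration 1:
  p = (1 - (-2)·0.0000 - (4)·0.0000) / (8) = 0.1250
  q = (-7 - (-1)·0.0000 - (3)·0.0000) / (8) = -0.8750
  r = (9 - (-1)·0.0000 - (-2)·0.0000) / (7) = 1.2857
Iteration 2:
  p = (1 - (-2)·-0.8750 - (4)·1.2857) / (8) = -0.7366
  q = (-7 - (-1)·0.1250 - (3)·1.2857) / (8) = -1.3415
  r = (9 - (-1)·0.1250 - (-2)·-0.8750) / (7) = 1.0536

(-0.7366, -1.3415, 1.0536)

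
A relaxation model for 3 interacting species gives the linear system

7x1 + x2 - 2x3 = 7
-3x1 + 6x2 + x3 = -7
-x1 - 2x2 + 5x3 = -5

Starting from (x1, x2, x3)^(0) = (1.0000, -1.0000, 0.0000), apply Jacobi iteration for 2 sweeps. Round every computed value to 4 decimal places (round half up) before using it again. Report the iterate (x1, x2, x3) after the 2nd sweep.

(0.7524, -0.3952, -1.0381)

Iteration 1:
  x1 = (7 - (1)·-1.0000 - (-2)·0.0000) / (7) = 1.1429
  x2 = (-7 - (-3)·1.0000 - (1)·0.0000) / (6) = -0.6667
  x3 = (-5 - (-1)·1.0000 - (-2)·-1.0000) / (5) = -1.2000
Iteration 2:
  x1 = (7 - (1)·-0.6667 - (-2)·-1.2000) / (7) = 0.7524
  x2 = (-7 - (-3)·1.1429 - (1)·-1.2000) / (6) = -0.3952
  x3 = (-5 - (-1)·1.1429 - (-2)·-0.6667) / (5) = -1.0381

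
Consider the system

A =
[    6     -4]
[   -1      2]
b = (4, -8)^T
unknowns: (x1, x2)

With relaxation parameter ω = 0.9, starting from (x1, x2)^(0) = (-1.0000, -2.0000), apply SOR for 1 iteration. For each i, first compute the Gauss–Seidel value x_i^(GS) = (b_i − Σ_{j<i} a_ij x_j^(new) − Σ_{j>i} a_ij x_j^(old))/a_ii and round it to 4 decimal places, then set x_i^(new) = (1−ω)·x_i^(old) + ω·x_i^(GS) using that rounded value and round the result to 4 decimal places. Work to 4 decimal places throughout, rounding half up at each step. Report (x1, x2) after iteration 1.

(-0.7000, -4.1150)

Iteration 1:
  x1: GS value = (4 - (-4)·-2.0000) / (6) = -0.6667;  x1 ← (1−ω)·-1.0000 + ω·-0.6667 = -0.7000
  x2: GS value = (-8 - (-1)·-0.7000) / (2) = -4.3500;  x2 ← (1−ω)·-2.0000 + ω·-4.3500 = -4.1150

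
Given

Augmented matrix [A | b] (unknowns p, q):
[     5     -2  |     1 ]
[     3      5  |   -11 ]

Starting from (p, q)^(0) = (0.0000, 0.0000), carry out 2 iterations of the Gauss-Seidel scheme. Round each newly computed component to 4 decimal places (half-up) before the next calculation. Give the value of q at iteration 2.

-1.7632

Iteration 1:
  p = (1 - (-2)·0.0000) / (5) = 0.2000
  q = (-11 - (3)·0.2000) / (5) = -2.3200
Iteration 2:
  p = (1 - (-2)·-2.3200) / (5) = -0.7280
  q = (-11 - (3)·-0.7280) / (5) = -1.7632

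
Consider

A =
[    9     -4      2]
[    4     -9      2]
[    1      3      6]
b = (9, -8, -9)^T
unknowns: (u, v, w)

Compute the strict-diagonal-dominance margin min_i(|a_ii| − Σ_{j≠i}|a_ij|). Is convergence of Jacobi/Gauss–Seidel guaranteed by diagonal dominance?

2

row 1: |9| − (4+2) = 3
row 2: |-9| − (4+2) = 3
row 3: |6| − (1+3) = 2
minimum over rows = 2 → strictly diagonally dominant (convergence guaranteed)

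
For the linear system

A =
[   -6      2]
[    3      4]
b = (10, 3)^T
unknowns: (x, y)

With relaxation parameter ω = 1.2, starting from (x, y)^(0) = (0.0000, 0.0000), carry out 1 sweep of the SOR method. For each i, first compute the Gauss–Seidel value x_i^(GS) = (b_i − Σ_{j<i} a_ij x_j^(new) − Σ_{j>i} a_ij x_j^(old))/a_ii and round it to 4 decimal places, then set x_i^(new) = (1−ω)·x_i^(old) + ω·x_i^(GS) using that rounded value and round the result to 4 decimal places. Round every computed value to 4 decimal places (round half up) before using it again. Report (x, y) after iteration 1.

(-2.0000, 2.7000)

Iteration 1:
  x: GS value = (10 - (2)·0.0000) / (-6) = -1.6667;  x ← (1−ω)·0.0000 + ω·-1.6667 = -2.0000
  y: GS value = (3 - (3)·-2.0000) / (4) = 2.2500;  y ← (1−ω)·0.0000 + ω·2.2500 = 2.7000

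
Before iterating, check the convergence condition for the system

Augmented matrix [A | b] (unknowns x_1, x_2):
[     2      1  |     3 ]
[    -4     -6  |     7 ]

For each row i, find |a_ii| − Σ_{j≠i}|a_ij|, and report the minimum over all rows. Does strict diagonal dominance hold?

1

row 1: |2| − (1) = 1
row 2: |-6| − (4) = 2
minimum over rows = 1 → strictly diagonally dominant (convergence guaranteed)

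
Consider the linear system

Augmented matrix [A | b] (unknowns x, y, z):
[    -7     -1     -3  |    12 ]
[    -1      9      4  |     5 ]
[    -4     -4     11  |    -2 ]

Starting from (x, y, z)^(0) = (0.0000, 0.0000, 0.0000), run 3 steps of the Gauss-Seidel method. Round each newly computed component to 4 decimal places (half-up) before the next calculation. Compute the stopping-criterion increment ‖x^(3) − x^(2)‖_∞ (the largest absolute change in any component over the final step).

Iteration 1:
  x = (12 - (-1)·0.0000 - (-3)·0.0000) / (-7) = -1.7143
  y = (5 - (-1)·-1.7143 - (4)·0.0000) / (9) = 0.3651
  z = (-2 - (-4)·-1.7143 - (-4)·0.3651) / (11) = -0.6724
Iteration 2:
  x = (12 - (-1)·0.3651 - (-3)·-0.6724) / (-7) = -1.4783
  y = (5 - (-1)·-1.4783 - (4)·-0.6724) / (9) = 0.6901
  z = (-2 - (-4)·-1.4783 - (-4)·0.6901) / (11) = -0.4684
Iteration 3:
  x = (12 - (-1)·0.6901 - (-3)·-0.4684) / (-7) = -1.6121
  y = (5 - (-1)·-1.6121 - (4)·-0.4684) / (9) = 0.5846
  z = (-2 - (-4)·-1.6121 - (-4)·0.5846) / (11) = -0.5555
Change: (-0.1338, -0.1055, -0.0871) → max |·| = 0.1338

0.1338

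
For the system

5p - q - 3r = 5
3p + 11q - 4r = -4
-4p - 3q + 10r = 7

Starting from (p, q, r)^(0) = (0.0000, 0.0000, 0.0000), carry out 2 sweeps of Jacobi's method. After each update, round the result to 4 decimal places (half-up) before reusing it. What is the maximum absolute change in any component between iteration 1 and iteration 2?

Iteration 1:
  p = (5 - (-1)·0.0000 - (-3)·0.0000) / (5) = 1.0000
  q = (-4 - (3)·0.0000 - (-4)·0.0000) / (11) = -0.3636
  r = (7 - (-4)·0.0000 - (-3)·0.0000) / (10) = 0.7000
Iteration 2:
  p = (5 - (-1)·-0.3636 - (-3)·0.7000) / (5) = 1.3473
  q = (-4 - (3)·1.0000 - (-4)·0.7000) / (11) = -0.3818
  r = (7 - (-4)·1.0000 - (-3)·-0.3636) / (10) = 0.9909
Change: (0.3473, -0.0182, 0.2909) → max |·| = 0.3473

0.3473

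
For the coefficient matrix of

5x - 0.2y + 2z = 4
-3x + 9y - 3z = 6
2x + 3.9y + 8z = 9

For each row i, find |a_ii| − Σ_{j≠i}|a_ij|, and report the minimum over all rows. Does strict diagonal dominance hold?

2.1

row 1: |5| − (0.2+2) = 2.8
row 2: |9| − (3+3) = 3
row 3: |8| − (2+3.9) = 2.1
minimum over rows = 2.1 → strictly diagonally dominant (convergence guaranteed)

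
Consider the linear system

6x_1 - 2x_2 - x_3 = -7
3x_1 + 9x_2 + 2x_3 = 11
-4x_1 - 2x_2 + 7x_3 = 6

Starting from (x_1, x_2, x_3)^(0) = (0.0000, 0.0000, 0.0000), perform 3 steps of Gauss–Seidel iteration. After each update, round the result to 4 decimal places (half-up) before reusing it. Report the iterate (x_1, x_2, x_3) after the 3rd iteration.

Iteration 1:
  x_1 = (-7 - (-2)·0.0000 - (-1)·0.0000) / (6) = -1.1667
  x_2 = (11 - (3)·-1.1667 - (2)·0.0000) / (9) = 1.6111
  x_3 = (6 - (-4)·-1.1667 - (-2)·1.6111) / (7) = 0.6508
Iteration 2:
  x_1 = (-7 - (-2)·1.6111 - (-1)·0.6508) / (6) = -0.5212
  x_2 = (11 - (3)·-0.5212 - (2)·0.6508) / (9) = 1.2513
  x_3 = (6 - (-4)·-0.5212 - (-2)·1.2513) / (7) = 0.9168
Iteration 3:
  x_1 = (-7 - (-2)·1.2513 - (-1)·0.9168) / (6) = -0.5968
  x_2 = (11 - (3)·-0.5968 - (2)·0.9168) / (9) = 1.2174
  x_3 = (6 - (-4)·-0.5968 - (-2)·1.2174) / (7) = 0.8639

(-0.5968, 1.2174, 0.8639)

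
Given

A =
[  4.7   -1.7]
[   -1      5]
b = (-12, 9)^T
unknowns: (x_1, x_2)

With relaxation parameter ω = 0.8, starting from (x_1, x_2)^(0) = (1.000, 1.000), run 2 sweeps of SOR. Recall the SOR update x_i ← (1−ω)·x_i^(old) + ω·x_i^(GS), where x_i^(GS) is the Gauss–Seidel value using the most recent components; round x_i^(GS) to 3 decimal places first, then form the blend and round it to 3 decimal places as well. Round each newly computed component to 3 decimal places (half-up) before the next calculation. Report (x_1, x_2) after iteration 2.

(-1.951, 1.406)

Iteration 1:
  x_1: GS value = (-12 - (-1.7)·1.000) / (4.7) = -2.191;  x_1 ← (1−ω)·1.000 + ω·-2.191 = -1.553
  x_2: GS value = (9 - (-1)·-1.553) / (5) = 1.489;  x_2 ← (1−ω)·1.000 + ω·1.489 = 1.391
Iteration 2:
  x_1: GS value = (-12 - (-1.7)·1.391) / (4.7) = -2.050;  x_1 ← (1−ω)·-1.553 + ω·-2.050 = -1.951
  x_2: GS value = (9 - (-1)·-1.951) / (5) = 1.410;  x_2 ← (1−ω)·1.391 + ω·1.410 = 1.406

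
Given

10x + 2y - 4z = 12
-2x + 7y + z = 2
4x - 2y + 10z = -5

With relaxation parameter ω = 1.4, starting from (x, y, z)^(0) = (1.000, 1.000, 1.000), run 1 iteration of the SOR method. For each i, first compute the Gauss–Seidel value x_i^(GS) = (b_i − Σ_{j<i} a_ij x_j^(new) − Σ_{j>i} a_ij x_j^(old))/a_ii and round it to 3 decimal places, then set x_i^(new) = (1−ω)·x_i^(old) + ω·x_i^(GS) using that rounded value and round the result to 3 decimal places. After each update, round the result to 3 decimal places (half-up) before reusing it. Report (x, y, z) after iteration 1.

Iteration 1:
  x: GS value = (12 - (2)·1.000 - (-4)·1.000) / (10) = 1.400;  x ← (1−ω)·1.000 + ω·1.400 = 1.560
  y: GS value = (2 - (-2)·1.560 - (1)·1.000) / (7) = 0.589;  y ← (1−ω)·1.000 + ω·0.589 = 0.425
  z: GS value = (-5 - (4)·1.560 - (-2)·0.425) / (10) = -1.039;  z ← (1−ω)·1.000 + ω·-1.039 = -1.855

(1.560, 0.425, -1.855)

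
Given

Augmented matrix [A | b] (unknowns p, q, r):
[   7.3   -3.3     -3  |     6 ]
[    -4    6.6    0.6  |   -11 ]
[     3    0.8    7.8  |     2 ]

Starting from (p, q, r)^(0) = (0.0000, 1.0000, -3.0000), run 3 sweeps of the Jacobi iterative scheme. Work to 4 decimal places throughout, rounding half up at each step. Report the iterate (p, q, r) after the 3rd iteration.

(0.2311, -1.5470, 0.3281)

Iteration 1:
  p = (6 - (-3.3)·1.0000 - (-3)·-3.0000) / (7.3) = 0.0411
  q = (-11 - (-4)·0.0000 - (0.6)·-3.0000) / (6.6) = -1.3939
  r = (2 - (3)·0.0000 - (0.8)·1.0000) / (7.8) = 0.1538
Iteration 2:
  p = (6 - (-3.3)·-1.3939 - (-3)·0.1538) / (7.3) = 0.2550
  q = (-11 - (-4)·0.0411 - (0.6)·0.1538) / (6.6) = -1.6557
  r = (2 - (3)·0.0411 - (0.8)·-1.3939) / (7.8) = 0.3836
Iteration 3:
  p = (6 - (-3.3)·-1.6557 - (-3)·0.3836) / (7.3) = 0.2311
  q = (-11 - (-4)·0.2550 - (0.6)·0.3836) / (6.6) = -1.5470
  r = (2 - (3)·0.2550 - (0.8)·-1.6557) / (7.8) = 0.3281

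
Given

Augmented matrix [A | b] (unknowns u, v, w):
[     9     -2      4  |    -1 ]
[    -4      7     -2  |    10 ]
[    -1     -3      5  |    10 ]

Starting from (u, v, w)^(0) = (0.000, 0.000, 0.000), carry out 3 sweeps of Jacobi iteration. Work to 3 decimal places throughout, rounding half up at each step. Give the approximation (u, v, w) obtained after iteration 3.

(-0.941, 1.849, 3.026)

Iteration 1:
  u = (-1 - (-2)·0.000 - (4)·0.000) / (9) = -0.111
  v = (10 - (-4)·0.000 - (-2)·0.000) / (7) = 1.429
  w = (10 - (-1)·0.000 - (-3)·0.000) / (5) = 2.000
Iteration 2:
  u = (-1 - (-2)·1.429 - (4)·2.000) / (9) = -0.682
  v = (10 - (-4)·-0.111 - (-2)·2.000) / (7) = 1.937
  w = (10 - (-1)·-0.111 - (-3)·1.429) / (5) = 2.835
Iteration 3:
  u = (-1 - (-2)·1.937 - (4)·2.835) / (9) = -0.941
  v = (10 - (-4)·-0.682 - (-2)·2.835) / (7) = 1.849
  w = (10 - (-1)·-0.682 - (-3)·1.937) / (5) = 3.026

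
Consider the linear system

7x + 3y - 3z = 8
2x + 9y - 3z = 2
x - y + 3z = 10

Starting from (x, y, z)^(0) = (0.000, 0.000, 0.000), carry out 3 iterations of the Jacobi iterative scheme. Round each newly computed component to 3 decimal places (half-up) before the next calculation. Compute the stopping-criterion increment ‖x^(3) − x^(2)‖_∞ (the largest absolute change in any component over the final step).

0.499

Iteration 1:
  x = (8 - (3)·0.000 - (-3)·0.000) / (7) = 1.143
  y = (2 - (2)·0.000 - (-3)·0.000) / (9) = 0.222
  z = (10 - (1)·0.000 - (-1)·0.000) / (3) = 3.333
Iteration 2:
  x = (8 - (3)·0.222 - (-3)·3.333) / (7) = 2.476
  y = (2 - (2)·1.143 - (-3)·3.333) / (9) = 1.079
  z = (10 - (1)·1.143 - (-1)·0.222) / (3) = 3.026
Iteration 3:
  x = (8 - (3)·1.079 - (-3)·3.026) / (7) = 1.977
  y = (2 - (2)·2.476 - (-3)·3.026) / (9) = 0.681
  z = (10 - (1)·2.476 - (-1)·1.079) / (3) = 2.868
Change: (-0.499, -0.398, -0.158) → max |·| = 0.499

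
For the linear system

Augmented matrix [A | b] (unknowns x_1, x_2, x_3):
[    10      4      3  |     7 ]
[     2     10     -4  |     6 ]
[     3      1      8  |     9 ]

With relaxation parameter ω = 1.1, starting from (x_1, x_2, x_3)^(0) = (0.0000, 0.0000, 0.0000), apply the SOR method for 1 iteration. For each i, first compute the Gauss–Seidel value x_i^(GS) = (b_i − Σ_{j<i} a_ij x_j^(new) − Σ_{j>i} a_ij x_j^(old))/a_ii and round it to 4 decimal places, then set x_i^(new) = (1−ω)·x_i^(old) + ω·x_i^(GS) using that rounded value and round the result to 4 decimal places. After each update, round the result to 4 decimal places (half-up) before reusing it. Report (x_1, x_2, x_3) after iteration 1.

(0.7700, 0.4906, 0.8524)

Iteration 1:
  x_1: GS value = (7 - (4)·0.0000 - (3)·0.0000) / (10) = 0.7000;  x_1 ← (1−ω)·0.0000 + ω·0.7000 = 0.7700
  x_2: GS value = (6 - (2)·0.7700 - (-4)·0.0000) / (10) = 0.4460;  x_2 ← (1−ω)·0.0000 + ω·0.4460 = 0.4906
  x_3: GS value = (9 - (3)·0.7700 - (1)·0.4906) / (8) = 0.7749;  x_3 ← (1−ω)·0.0000 + ω·0.7749 = 0.8524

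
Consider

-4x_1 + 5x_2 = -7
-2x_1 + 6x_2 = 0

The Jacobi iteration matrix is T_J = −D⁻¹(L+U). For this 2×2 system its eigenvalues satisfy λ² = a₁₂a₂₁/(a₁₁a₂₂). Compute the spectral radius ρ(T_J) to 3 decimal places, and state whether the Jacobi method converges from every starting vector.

a₁₂a₂₁/(a₁₁a₂₂) = (5)·(-2) / ((-4)·(6)) = 0.416667
ρ = √|0.416667| = √0.416667 = 0.645
ρ < 1, so Jacobi converges

0.645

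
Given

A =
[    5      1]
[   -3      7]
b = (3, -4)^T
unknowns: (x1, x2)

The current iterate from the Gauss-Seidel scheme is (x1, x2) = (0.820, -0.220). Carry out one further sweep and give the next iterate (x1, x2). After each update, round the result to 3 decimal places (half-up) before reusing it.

One sweep:
  x1 = (3 - (1)·-0.220) / (5) = 0.644
  x2 = (-4 - (-3)·0.644) / (7) = -0.295

(0.644, -0.295)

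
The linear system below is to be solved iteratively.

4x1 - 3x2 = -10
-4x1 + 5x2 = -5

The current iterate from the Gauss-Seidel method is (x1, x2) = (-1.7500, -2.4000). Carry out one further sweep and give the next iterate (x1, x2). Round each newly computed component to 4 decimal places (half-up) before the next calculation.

(-4.3000, -4.4400)

One sweep:
  x1 = (-10 - (-3)·-2.4000) / (4) = -4.3000
  x2 = (-5 - (-4)·-4.3000) / (5) = -4.4400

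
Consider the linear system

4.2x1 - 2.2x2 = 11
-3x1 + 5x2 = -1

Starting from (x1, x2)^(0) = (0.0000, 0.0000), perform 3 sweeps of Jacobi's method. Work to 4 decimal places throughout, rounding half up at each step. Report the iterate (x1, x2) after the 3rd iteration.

Iteration 1:
  x1 = (11 - (-2.2)·0.0000) / (4.2) = 2.6190
  x2 = (-1 - (-3)·0.0000) / (5) = -0.2000
Iteration 2:
  x1 = (11 - (-2.2)·-0.2000) / (4.2) = 2.5143
  x2 = (-1 - (-3)·2.6190) / (5) = 1.3714
Iteration 3:
  x1 = (11 - (-2.2)·1.3714) / (4.2) = 3.3374
  x2 = (-1 - (-3)·2.5143) / (5) = 1.3086

(3.3374, 1.3086)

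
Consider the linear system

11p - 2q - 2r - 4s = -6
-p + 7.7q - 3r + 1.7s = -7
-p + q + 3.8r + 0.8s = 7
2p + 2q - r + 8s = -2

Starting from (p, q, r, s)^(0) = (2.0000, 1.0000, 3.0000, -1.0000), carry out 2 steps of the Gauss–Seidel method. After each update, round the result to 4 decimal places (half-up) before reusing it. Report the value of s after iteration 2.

0.0648

Iteration 1:
  p = (-6 - (-2)·1.0000 - (-2)·3.0000 - (-4)·-1.0000) / (11) = -0.1818
  q = (-7 - (-1)·-0.1818 - (-3)·3.0000 - (1.7)·-1.0000) / (7.7) = 0.4569
  r = (7 - (-1)·-0.1818 - (1)·0.4569 - (0.8)·-1.0000) / (3.8) = 1.8846
  s = (-2 - (2)·-0.1818 - (2)·0.4569 - (-1)·1.8846) / (8) = -0.0832
Iteration 2:
  p = (-6 - (-2)·0.4569 - (-2)·1.8846 - (-4)·-0.0832) / (11) = -0.1500
  q = (-7 - (-1)·-0.1500 - (-3)·1.8846 - (1.7)·-0.0832) / (7.7) = -0.1759
  r = (7 - (-1)·-0.1500 - (1)·-0.1759 - (0.8)·-0.0832) / (3.8) = 1.8664
  s = (-2 - (2)·-0.1500 - (2)·-0.1759 - (-1)·1.8664) / (8) = 0.0648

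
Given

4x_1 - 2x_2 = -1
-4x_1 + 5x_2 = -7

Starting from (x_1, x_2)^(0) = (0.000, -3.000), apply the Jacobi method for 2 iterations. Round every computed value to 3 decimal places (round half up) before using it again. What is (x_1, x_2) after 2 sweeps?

Iteration 1:
  x_1 = (-1 - (-2)·-3.000) / (4) = -1.750
  x_2 = (-7 - (-4)·0.000) / (5) = -1.400
Iteration 2:
  x_1 = (-1 - (-2)·-1.400) / (4) = -0.950
  x_2 = (-7 - (-4)·-1.750) / (5) = -2.800

(-0.950, -2.800)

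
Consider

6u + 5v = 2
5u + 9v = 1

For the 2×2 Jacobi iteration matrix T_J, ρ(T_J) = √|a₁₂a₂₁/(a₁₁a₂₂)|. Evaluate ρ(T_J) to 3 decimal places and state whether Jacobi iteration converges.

a₁₂a₂₁/(a₁₁a₂₂) = (5)·(5) / ((6)·(9)) = 0.462963
ρ = √|0.462963| = √0.462963 = 0.680
ρ < 1, so Jacobi converges

0.680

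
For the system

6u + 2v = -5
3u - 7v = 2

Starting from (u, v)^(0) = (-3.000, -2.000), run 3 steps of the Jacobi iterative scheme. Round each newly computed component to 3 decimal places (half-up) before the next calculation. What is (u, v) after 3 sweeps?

(-0.714, -0.419)

Iteration 1:
  u = (-5 - (2)·-2.000) / (6) = -0.167
  v = (2 - (3)·-3.000) / (-7) = -1.571
Iteration 2:
  u = (-5 - (2)·-1.571) / (6) = -0.310
  v = (2 - (3)·-0.167) / (-7) = -0.357
Iteration 3:
  u = (-5 - (2)·-0.357) / (6) = -0.714
  v = (2 - (3)·-0.310) / (-7) = -0.419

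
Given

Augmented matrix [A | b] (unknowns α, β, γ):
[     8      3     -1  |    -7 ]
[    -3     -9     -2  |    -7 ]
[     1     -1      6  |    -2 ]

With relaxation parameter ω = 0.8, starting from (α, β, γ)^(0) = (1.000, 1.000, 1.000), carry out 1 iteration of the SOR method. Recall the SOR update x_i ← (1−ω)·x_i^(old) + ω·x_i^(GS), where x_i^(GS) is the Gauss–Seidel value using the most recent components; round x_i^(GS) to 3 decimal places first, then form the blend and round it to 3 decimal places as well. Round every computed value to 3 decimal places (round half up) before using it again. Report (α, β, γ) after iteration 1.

Iteration 1:
  α: GS value = (-7 - (3)·1.000 - (-1)·1.000) / (8) = -1.125;  α ← (1−ω)·1.000 + ω·-1.125 = -0.700
  β: GS value = (-7 - (-3)·-0.700 - (-2)·1.000) / (-9) = 0.789;  β ← (1−ω)·1.000 + ω·0.789 = 0.831
  γ: GS value = (-2 - (1)·-0.700 - (-1)·0.831) / (6) = -0.078;  γ ← (1−ω)·1.000 + ω·-0.078 = 0.138

(-0.700, 0.831, 0.138)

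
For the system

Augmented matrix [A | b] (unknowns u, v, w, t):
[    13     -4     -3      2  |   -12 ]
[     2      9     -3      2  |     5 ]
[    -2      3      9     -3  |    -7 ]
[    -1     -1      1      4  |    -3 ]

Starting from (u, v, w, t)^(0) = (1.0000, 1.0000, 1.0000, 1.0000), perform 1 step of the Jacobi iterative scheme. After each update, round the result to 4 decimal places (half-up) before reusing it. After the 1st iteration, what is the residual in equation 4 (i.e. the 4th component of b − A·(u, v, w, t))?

-0.5385

Iteration 1:
  u = (-12 - (-4)·1.0000 - (-3)·1.0000 - (2)·1.0000) / (13) = -0.5385
  v = (5 - (2)·1.0000 - (-3)·1.0000 - (2)·1.0000) / (9) = 0.4444
  w = (-7 - (-2)·1.0000 - (3)·1.0000 - (-3)·1.0000) / (9) = -0.5556
  t = (-3 - (-1)·1.0000 - (-1)·1.0000 - (1)·1.0000) / (4) = -0.5000
Residual b − A·x = (-3.8887, 1.4106, -5.9098, -0.5385)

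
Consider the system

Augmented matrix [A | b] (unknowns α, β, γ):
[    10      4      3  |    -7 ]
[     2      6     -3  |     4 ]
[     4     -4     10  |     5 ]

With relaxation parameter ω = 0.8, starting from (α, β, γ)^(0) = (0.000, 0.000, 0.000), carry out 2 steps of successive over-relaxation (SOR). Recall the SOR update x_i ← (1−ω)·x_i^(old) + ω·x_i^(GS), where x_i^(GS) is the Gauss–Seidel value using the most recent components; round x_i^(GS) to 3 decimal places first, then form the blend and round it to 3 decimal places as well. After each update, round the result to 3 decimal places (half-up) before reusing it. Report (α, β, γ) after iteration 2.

(-1.082, 1.277, 1.315)

Iteration 1:
  α: GS value = (-7 - (4)·0.000 - (3)·0.000) / (10) = -0.700;  α ← (1−ω)·0.000 + ω·-0.700 = -0.560
  β: GS value = (4 - (2)·-0.560 - (-3)·0.000) / (6) = 0.853;  β ← (1−ω)·0.000 + ω·0.853 = 0.682
  γ: GS value = (5 - (4)·-0.560 - (-4)·0.682) / (10) = 0.997;  γ ← (1−ω)·0.000 + ω·0.997 = 0.798
Iteration 2:
  α: GS value = (-7 - (4)·0.682 - (3)·0.798) / (10) = -1.212;  α ← (1−ω)·-0.560 + ω·-1.212 = -1.082
  β: GS value = (4 - (2)·-1.082 - (-3)·0.798) / (6) = 1.426;  β ← (1−ω)·0.682 + ω·1.426 = 1.277
  γ: GS value = (5 - (4)·-1.082 - (-4)·1.277) / (10) = 1.444;  γ ← (1−ω)·0.798 + ω·1.444 = 1.315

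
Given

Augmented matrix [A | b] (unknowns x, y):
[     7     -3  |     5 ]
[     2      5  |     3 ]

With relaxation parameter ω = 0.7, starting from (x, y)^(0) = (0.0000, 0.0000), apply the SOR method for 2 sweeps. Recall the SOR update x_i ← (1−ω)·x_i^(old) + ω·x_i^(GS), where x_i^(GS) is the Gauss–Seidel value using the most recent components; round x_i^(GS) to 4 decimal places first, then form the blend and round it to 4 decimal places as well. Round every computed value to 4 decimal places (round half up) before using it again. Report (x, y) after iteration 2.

(0.7340, 0.2985)

Iteration 1:
  x: GS value = (5 - (-3)·0.0000) / (7) = 0.7143;  x ← (1−ω)·0.0000 + ω·0.7143 = 0.5000
  y: GS value = (3 - (2)·0.5000) / (5) = 0.4000;  y ← (1−ω)·0.0000 + ω·0.4000 = 0.2800
Iteration 2:
  x: GS value = (5 - (-3)·0.2800) / (7) = 0.8343;  x ← (1−ω)·0.5000 + ω·0.8343 = 0.7340
  y: GS value = (3 - (2)·0.7340) / (5) = 0.3064;  y ← (1−ω)·0.2800 + ω·0.3064 = 0.2985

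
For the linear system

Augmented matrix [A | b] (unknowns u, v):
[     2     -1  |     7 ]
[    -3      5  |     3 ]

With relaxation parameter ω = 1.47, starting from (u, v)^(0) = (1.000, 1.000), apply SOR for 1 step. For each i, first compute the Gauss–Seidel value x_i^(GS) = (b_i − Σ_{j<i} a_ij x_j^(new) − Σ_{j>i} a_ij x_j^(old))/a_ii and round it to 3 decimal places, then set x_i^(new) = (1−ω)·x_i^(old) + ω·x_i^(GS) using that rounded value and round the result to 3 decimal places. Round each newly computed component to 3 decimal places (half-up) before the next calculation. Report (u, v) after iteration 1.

(5.410, 5.184)

Iteration 1:
  u: GS value = (7 - (-1)·1.000) / (2) = 4.000;  u ← (1−ω)·1.000 + ω·4.000 = 5.410
  v: GS value = (3 - (-3)·5.410) / (5) = 3.846;  v ← (1−ω)·1.000 + ω·3.846 = 5.184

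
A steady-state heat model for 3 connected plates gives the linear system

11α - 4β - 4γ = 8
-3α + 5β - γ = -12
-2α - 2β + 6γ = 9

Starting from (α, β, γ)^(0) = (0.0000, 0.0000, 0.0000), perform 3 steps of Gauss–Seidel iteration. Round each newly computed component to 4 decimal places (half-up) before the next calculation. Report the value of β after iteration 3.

-1.9720

Iteration 1:
  α = (8 - (-4)·0.0000 - (-4)·0.0000) / (11) = 0.7273
  β = (-12 - (-3)·0.7273 - (-1)·0.0000) / (5) = -1.9636
  γ = (9 - (-2)·0.7273 - (-2)·-1.9636) / (6) = 1.0879
Iteration 2:
  α = (8 - (-4)·-1.9636 - (-4)·1.0879) / (11) = 0.4088
  β = (-12 - (-3)·0.4088 - (-1)·1.0879) / (5) = -1.9371
  γ = (9 - (-2)·0.4088 - (-2)·-1.9371) / (6) = 0.9906
Iteration 3:
  α = (8 - (-4)·-1.9371 - (-4)·0.9906) / (11) = 0.3831
  β = (-12 - (-3)·0.3831 - (-1)·0.9906) / (5) = -1.9720
  γ = (9 - (-2)·0.3831 - (-2)·-1.9720) / (6) = 0.9704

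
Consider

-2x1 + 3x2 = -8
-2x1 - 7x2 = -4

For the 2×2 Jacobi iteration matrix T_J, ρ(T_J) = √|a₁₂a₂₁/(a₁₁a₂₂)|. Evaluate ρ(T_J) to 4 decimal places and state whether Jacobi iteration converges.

a₁₂a₂₁/(a₁₁a₂₂) = (3)·(-2) / ((-2)·(-7)) = -0.428571
ρ = √|-0.428571| = √0.428571 = 0.6547
ρ < 1, so Jacobi converges

0.6547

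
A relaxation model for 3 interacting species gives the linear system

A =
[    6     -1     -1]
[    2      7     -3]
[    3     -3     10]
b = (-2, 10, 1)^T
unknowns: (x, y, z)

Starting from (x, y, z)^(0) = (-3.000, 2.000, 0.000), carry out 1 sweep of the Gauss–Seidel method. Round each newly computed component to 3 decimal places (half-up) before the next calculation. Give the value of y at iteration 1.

1.429

Iteration 1:
  x = (-2 - (-1)·2.000 - (-1)·0.000) / (6) = 0.000
  y = (10 - (2)·0.000 - (-3)·0.000) / (7) = 1.429
  z = (1 - (3)·0.000 - (-3)·1.429) / (10) = 0.529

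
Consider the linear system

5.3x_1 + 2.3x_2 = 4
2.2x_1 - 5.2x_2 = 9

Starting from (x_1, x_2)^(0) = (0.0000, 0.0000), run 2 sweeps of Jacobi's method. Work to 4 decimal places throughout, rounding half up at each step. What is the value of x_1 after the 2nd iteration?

1.5058

Iteration 1:
  x_1 = (4 - (2.3)·0.0000) / (5.3) = 0.7547
  x_2 = (9 - (2.2)·0.0000) / (-5.2) = -1.7308
Iteration 2:
  x_1 = (4 - (2.3)·-1.7308) / (5.3) = 1.5058
  x_2 = (9 - (2.2)·0.7547) / (-5.2) = -1.4115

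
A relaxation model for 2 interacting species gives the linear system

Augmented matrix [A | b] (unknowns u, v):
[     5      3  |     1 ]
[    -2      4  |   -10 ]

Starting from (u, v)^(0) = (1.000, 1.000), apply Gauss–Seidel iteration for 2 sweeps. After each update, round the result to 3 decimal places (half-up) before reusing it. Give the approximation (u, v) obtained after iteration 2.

Iteration 1:
  u = (1 - (3)·1.000) / (5) = -0.400
  v = (-10 - (-2)·-0.400) / (4) = -2.700
Iteration 2:
  u = (1 - (3)·-2.700) / (5) = 1.820
  v = (-10 - (-2)·1.820) / (4) = -1.590

(1.820, -1.590)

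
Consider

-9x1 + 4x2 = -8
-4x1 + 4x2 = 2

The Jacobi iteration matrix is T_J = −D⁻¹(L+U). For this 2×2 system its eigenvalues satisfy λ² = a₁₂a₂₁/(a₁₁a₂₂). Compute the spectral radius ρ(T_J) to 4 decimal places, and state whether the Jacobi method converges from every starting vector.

a₁₂a₂₁/(a₁₁a₂₂) = (4)·(-4) / ((-9)·(4)) = 0.444444
ρ = √|0.444444| = √0.444444 = 0.6667
ρ < 1, so Jacobi converges

0.6667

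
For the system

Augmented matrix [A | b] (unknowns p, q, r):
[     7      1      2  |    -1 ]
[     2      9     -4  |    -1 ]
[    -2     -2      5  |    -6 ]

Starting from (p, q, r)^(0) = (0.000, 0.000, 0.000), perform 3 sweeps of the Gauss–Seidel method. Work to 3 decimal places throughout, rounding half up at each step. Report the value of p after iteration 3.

0.362

Iteration 1:
  p = (-1 - (1)·0.000 - (2)·0.000) / (7) = -0.143
  q = (-1 - (2)·-0.143 - (-4)·0.000) / (9) = -0.079
  r = (-6 - (-2)·-0.143 - (-2)·-0.079) / (5) = -1.289
Iteration 2:
  p = (-1 - (1)·-0.079 - (2)·-1.289) / (7) = 0.237
  q = (-1 - (2)·0.237 - (-4)·-1.289) / (9) = -0.737
  r = (-6 - (-2)·0.237 - (-2)·-0.737) / (5) = -1.400
Iteration 3:
  p = (-1 - (1)·-0.737 - (2)·-1.400) / (7) = 0.362
  q = (-1 - (2)·0.362 - (-4)·-1.400) / (9) = -0.814
  r = (-6 - (-2)·0.362 - (-2)·-0.814) / (5) = -1.381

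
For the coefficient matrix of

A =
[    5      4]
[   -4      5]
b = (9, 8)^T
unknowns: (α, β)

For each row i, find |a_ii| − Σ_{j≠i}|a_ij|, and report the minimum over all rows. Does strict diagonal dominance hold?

1

row 1: |5| − (4) = 1
row 2: |5| − (4) = 1
minimum over rows = 1 → strictly diagonally dominant (convergence guaranteed)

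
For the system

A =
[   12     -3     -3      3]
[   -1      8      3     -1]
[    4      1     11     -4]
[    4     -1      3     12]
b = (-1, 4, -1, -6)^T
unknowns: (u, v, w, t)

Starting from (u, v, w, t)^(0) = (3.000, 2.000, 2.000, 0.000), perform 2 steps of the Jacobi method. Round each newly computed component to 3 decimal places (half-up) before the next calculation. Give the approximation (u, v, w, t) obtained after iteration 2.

(0.065, 0.897, -1.102, -0.454)

Iteration 1:
  u = (-1 - (-3)·2.000 - (-3)·2.000 - (3)·0.000) / (12) = 0.917
  v = (4 - (-1)·3.000 - (3)·2.000 - (-1)·0.000) / (8) = 0.125
  w = (-1 - (4)·3.000 - (1)·2.000 - (-4)·0.000) / (11) = -1.364
  t = (-6 - (4)·3.000 - (-1)·2.000 - (3)·2.000) / (12) = -1.833
Iteration 2:
  u = (-1 - (-3)·0.125 - (-3)·-1.364 - (3)·-1.833) / (12) = 0.065
  v = (4 - (-1)·0.917 - (3)·-1.364 - (-1)·-1.833) / (8) = 0.897
  w = (-1 - (4)·0.917 - (1)·0.125 - (-4)·-1.833) / (11) = -1.102
  t = (-6 - (4)·0.917 - (-1)·0.125 - (3)·-1.364) / (12) = -0.454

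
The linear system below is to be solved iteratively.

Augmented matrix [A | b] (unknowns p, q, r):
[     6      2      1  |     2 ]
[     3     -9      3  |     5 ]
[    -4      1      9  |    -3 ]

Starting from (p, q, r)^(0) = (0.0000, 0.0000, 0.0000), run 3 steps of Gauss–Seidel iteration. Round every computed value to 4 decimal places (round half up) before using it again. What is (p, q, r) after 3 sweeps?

(0.4878, -0.4134, -0.0706)

Iteration 1:
  p = (2 - (2)·0.0000 - (1)·0.0000) / (6) = 0.3333
  q = (5 - (3)·0.3333 - (3)·0.0000) / (-9) = -0.4445
  r = (-3 - (-4)·0.3333 - (1)·-0.4445) / (9) = -0.1358
Iteration 2:
  p = (2 - (2)·-0.4445 - (1)·-0.1358) / (6) = 0.5041
  q = (5 - (3)·0.5041 - (3)·-0.1358) / (-9) = -0.4328
  r = (-3 - (-4)·0.5041 - (1)·-0.4328) / (9) = -0.0612
Iteration 3:
  p = (2 - (2)·-0.4328 - (1)·-0.0612) / (6) = 0.4878
  q = (5 - (3)·0.4878 - (3)·-0.0612) / (-9) = -0.4134
  r = (-3 - (-4)·0.4878 - (1)·-0.4134) / (9) = -0.0706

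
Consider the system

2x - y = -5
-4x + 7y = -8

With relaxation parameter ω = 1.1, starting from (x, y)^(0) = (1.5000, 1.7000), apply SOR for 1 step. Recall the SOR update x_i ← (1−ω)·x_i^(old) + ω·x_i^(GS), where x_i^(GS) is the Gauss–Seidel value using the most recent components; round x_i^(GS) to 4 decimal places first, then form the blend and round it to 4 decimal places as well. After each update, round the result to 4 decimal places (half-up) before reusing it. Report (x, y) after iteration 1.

Iteration 1:
  x: GS value = (-5 - (-1)·1.7000) / (2) = -1.6500;  x ← (1−ω)·1.5000 + ω·-1.6500 = -1.9650
  y: GS value = (-8 - (-4)·-1.9650) / (7) = -2.2657;  y ← (1−ω)·1.7000 + ω·-2.2657 = -2.6623

(-1.9650, -2.6623)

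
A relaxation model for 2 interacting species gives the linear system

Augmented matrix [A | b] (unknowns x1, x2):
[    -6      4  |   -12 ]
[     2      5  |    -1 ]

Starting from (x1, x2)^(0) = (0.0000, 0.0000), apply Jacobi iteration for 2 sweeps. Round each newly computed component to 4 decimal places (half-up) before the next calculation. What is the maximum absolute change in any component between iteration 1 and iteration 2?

0.8000

Iteration 1:
  x1 = (-12 - (4)·0.0000) / (-6) = 2.0000
  x2 = (-1 - (2)·0.0000) / (5) = -0.2000
Iteration 2:
  x1 = (-12 - (4)·-0.2000) / (-6) = 1.8667
  x2 = (-1 - (2)·2.0000) / (5) = -1.0000
Change: (-0.1333, -0.8000) → max |·| = 0.8000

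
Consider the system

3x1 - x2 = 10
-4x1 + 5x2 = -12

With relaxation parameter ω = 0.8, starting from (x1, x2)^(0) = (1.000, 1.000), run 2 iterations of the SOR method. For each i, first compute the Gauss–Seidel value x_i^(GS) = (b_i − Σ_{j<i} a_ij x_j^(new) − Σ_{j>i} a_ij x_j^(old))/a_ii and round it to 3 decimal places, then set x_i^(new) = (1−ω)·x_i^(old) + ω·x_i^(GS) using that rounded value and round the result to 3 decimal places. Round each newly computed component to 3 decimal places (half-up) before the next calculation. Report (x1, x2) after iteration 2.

Iteration 1:
  x1: GS value = (10 - (-1)·1.000) / (3) = 3.667;  x1 ← (1−ω)·1.000 + ω·3.667 = 3.134
  x2: GS value = (-12 - (-4)·3.134) / (5) = 0.107;  x2 ← (1−ω)·1.000 + ω·0.107 = 0.286
Iteration 2:
  x1: GS value = (10 - (-1)·0.286) / (3) = 3.429;  x1 ← (1−ω)·3.134 + ω·3.429 = 3.370
  x2: GS value = (-12 - (-4)·3.370) / (5) = 0.296;  x2 ← (1−ω)·0.286 + ω·0.296 = 0.294

(3.370, 0.294)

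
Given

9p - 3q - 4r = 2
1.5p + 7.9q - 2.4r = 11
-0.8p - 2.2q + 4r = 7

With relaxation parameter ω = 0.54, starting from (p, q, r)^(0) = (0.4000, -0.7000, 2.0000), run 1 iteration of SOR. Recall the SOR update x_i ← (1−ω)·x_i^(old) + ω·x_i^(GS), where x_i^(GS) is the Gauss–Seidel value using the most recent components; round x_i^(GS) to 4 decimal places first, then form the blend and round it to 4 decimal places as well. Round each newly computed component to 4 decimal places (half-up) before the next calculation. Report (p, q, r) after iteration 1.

(0.6580, 0.6906, 2.1412)

Iteration 1:
  p: GS value = (2 - (-3)·-0.7000 - (-4)·2.0000) / (9) = 0.8778;  p ← (1−ω)·0.4000 + ω·0.8778 = 0.6580
  q: GS value = (11 - (1.5)·0.6580 - (-2.4)·2.0000) / (7.9) = 1.8751;  q ← (1−ω)·-0.7000 + ω·1.8751 = 0.6906
  r: GS value = (7 - (-0.8)·0.6580 - (-2.2)·0.6906) / (4) = 2.2614;  r ← (1−ω)·2.0000 + ω·2.2614 = 2.1412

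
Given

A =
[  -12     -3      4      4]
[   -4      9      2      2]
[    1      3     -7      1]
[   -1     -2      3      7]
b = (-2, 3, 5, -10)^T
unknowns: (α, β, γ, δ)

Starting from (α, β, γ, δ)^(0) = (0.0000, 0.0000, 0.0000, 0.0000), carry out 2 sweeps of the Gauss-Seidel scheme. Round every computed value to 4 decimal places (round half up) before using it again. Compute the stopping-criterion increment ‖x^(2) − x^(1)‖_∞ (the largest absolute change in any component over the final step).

Iteration 1:
  α = (-2 - (-3)·0.0000 - (4)·0.0000 - (4)·0.0000) / (-12) = 0.1667
  β = (3 - (-4)·0.1667 - (2)·0.0000 - (2)·0.0000) / (9) = 0.4074
  γ = (5 - (1)·0.1667 - (3)·0.4074 - (1)·0.0000) / (-7) = -0.5159
  δ = (-10 - (-1)·0.1667 - (-2)·0.4074 - (3)·-0.5159) / (7) = -1.0673
Iteration 2:
  α = (-2 - (-3)·0.4074 - (4)·-0.5159 - (4)·-1.0673) / (-12) = -0.4629
  β = (3 - (-4)·-0.4629 - (2)·-0.5159 - (2)·-1.0673) / (9) = 0.4794
  γ = (5 - (1)·-0.4629 - (3)·0.4794 - (1)·-1.0673) / (-7) = -0.7274
  δ = (-10 - (-1)·-0.4629 - (-2)·0.4794 - (3)·-0.7274) / (7) = -1.0460
Change: (-0.6296, 0.0720, -0.2115, 0.0213) → max |·| = 0.6296

0.6296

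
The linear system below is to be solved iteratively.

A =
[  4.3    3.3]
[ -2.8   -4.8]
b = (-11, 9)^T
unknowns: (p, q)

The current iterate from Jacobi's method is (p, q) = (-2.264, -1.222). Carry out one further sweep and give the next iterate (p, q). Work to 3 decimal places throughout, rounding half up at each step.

(-1.620, -0.554)

One sweep:
  p = (-11 - (3.3)·-1.222) / (4.3) = -1.620
  q = (9 - (-2.8)·-2.264) / (-4.8) = -0.554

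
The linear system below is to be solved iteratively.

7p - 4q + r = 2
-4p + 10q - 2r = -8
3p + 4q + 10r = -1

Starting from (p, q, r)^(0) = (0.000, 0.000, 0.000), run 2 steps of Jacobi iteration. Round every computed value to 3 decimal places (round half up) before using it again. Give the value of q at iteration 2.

-0.706

Iteration 1:
  p = (2 - (-4)·0.000 - (1)·0.000) / (7) = 0.286
  q = (-8 - (-4)·0.000 - (-2)·0.000) / (10) = -0.800
  r = (-1 - (3)·0.000 - (4)·0.000) / (10) = -0.100
Iteration 2:
  p = (2 - (-4)·-0.800 - (1)·-0.100) / (7) = -0.157
  q = (-8 - (-4)·0.286 - (-2)·-0.100) / (10) = -0.706
  r = (-1 - (3)·0.286 - (4)·-0.800) / (10) = 0.134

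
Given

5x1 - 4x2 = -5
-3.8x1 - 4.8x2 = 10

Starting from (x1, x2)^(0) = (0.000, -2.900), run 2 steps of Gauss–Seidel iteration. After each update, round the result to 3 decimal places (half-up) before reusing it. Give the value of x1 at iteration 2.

-0.564

Iteration 1:
  x1 = (-5 - (-4)·-2.900) / (5) = -3.320
  x2 = (10 - (-3.8)·-3.320) / (-4.8) = 0.545
Iteration 2:
  x1 = (-5 - (-4)·0.545) / (5) = -0.564
  x2 = (10 - (-3.8)·-0.564) / (-4.8) = -1.637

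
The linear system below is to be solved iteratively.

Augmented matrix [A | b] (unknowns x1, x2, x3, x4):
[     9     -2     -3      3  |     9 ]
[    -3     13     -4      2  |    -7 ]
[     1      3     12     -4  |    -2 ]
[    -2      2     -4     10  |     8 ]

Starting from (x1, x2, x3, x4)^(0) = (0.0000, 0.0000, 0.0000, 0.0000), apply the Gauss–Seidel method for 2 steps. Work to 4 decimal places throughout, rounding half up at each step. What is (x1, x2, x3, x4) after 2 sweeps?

Iteration 1:
  x1 = (9 - (-2)·0.0000 - (-3)·0.0000 - (3)·0.0000) / (9) = 1.0000
  x2 = (-7 - (-3)·1.0000 - (-4)·0.0000 - (2)·0.0000) / (13) = -0.3077
  x3 = (-2 - (1)·1.0000 - (3)·-0.3077 - (-4)·0.0000) / (12) = -0.1731
  x4 = (8 - (-2)·1.0000 - (2)·-0.3077 - (-4)·-0.1731) / (10) = 0.9923
Iteration 2:
  x1 = (9 - (-2)·-0.3077 - (-3)·-0.1731 - (3)·0.9923) / (9) = 0.5432
  x2 = (-7 - (-3)·0.5432 - (-4)·-0.1731 - (2)·0.9923) / (13) = -0.6190
  x3 = (-2 - (1)·0.5432 - (3)·-0.6190 - (-4)·0.9923) / (12) = 0.2736
  x4 = (8 - (-2)·0.5432 - (2)·-0.6190 - (-4)·0.2736) / (10) = 1.1419

(0.5432, -0.6190, 0.2736, 1.1419)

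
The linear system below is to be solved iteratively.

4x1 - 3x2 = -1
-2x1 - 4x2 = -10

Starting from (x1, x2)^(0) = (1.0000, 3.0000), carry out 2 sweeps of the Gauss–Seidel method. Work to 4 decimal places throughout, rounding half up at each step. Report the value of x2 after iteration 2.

Iteration 1:
  x1 = (-1 - (-3)·3.0000) / (4) = 2.0000
  x2 = (-10 - (-2)·2.0000) / (-4) = 1.5000
Iteration 2:
  x1 = (-1 - (-3)·1.5000) / (4) = 0.8750
  x2 = (-10 - (-2)·0.8750) / (-4) = 2.0625

2.0625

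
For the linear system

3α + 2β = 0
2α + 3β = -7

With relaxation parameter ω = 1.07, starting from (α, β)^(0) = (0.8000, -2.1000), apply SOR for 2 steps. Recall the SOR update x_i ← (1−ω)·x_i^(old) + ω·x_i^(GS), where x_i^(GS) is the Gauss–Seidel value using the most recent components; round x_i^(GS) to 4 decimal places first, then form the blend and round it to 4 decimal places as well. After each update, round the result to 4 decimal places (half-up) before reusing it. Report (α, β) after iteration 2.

(2.3089, -3.9072)

Iteration 1:
  α: GS value = (0 - (2)·-2.1000) / (3) = 1.4000;  α ← (1−ω)·0.8000 + ω·1.4000 = 1.4420
  β: GS value = (-7 - (2)·1.4420) / (3) = -3.2947;  β ← (1−ω)·-2.1000 + ω·-3.2947 = -3.3783
Iteration 2:
  α: GS value = (0 - (2)·-3.3783) / (3) = 2.2522;  α ← (1−ω)·1.4420 + ω·2.2522 = 2.3089
  β: GS value = (-7 - (2)·2.3089) / (3) = -3.8726;  β ← (1−ω)·-3.3783 + ω·-3.8726 = -3.9072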